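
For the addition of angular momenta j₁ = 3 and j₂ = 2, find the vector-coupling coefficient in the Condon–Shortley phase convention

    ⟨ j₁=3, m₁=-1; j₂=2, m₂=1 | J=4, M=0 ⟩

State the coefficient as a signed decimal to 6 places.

−√(5/14) = -0.597614

√[9·1!5!3!/10! · 2!4!3!1!4!4!] = √(10368/35)
  +(−1)^0/∏(0,1,4,3,1,0)! = 1/144  (running 1/144)
  +(−1)^1/∏(1,0,3,2,2,1)! = -1/24  (running -5/144)
⟨..|..⟩ = √(10368/35)·(-5/144) = -0.597614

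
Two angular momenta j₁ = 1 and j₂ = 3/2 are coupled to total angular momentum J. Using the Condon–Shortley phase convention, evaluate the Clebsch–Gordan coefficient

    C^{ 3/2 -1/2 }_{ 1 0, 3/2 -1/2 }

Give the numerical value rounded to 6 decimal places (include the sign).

+0.258199  (= +√(1/15))

√[4·1!1!2!/5! · 1!1!1!2!1!2!] = √(4/15)
  +(−1)^0/∏(0,1,1,1,0,1)! = 1  (running 1)
  +(−1)^1/∏(1,0,0,0,1,2)! = -1/2  (running 1/2)
⟨..|..⟩ = √(4/15)·(1/2) = +0.258199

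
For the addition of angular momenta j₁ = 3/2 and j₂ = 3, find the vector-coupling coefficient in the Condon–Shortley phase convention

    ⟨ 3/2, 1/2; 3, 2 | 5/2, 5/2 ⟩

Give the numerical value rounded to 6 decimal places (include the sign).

-0.597614

j₁+j₂−J=2  J+j₁−j₂=1  J−j₁+j₂=4  j₁+j₂+J+1=8
(j₁±m₁, j₂±m₂, J±M) = (2,1,5,1,5,0)
P² = 1440/7
sum k=1..1:
  [1] −1/24 = -1/24
S = -1/24
C² = P²·S² = 5/14 ; C = -0.597614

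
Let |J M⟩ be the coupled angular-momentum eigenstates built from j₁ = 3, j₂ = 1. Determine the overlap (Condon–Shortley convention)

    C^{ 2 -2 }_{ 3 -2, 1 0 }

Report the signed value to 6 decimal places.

-0.487950

triangle: 2!×4!×0!/7! = 48/5040
(j±m)!: 1!×5!×1!×1!×0!×4! = 2880
prefactor² = (2J+1)×Δ×N² = 960/7
  k=1: −1/(1!×1!×4!×0!×0!×0!) = -1/24
Σ = -1/24  ⇒  CG² = 960/7×(-1/24)² = 5/21
CG = −√(5/21) = -0.487950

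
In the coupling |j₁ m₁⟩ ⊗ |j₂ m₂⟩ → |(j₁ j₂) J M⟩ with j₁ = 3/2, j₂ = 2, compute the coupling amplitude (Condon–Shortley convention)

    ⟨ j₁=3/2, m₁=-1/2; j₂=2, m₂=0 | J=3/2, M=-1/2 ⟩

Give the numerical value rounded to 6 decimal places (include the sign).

-0.447214

√[4·2!1!2!/6! · 1!2!2!2!1!2!] = √(16/45)
  +(−1)^1/∏(1,1,1,1,0,1)! = -1  (running -1)
  +(−1)^2/∏(2,0,0,0,1,2)! = 1/4  (running -3/4)
⟨..|..⟩ = √(16/45)·(-3/4) = -0.447214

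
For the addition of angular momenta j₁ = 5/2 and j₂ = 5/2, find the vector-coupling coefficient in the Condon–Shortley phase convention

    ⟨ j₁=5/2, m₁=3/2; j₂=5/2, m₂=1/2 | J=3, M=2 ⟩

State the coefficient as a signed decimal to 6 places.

−√(1/12) ≈ -0.288675

j₁+j₂−J=2  J+j₁−j₂=3  J−j₁+j₂=3  j₁+j₂+J+1=9
(j₁±m₁, j₂±m₂, J±M) = (4,1,3,2,5,1)
P² = 48
sum k=0..1:
  [0] +1/24 = 1/24
  [1] −1/12 = -1/12
S = -1/24
C² = P²·S² = 1/12 ; C = -0.288675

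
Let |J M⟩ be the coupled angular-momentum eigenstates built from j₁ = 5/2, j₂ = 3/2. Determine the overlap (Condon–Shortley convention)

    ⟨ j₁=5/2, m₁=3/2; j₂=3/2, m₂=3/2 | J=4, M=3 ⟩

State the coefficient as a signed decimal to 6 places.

+√(5/8) = +0.790569

√[9·0!5!3!/9! · 4!1!3!0!7!1!] = √(12960)
  +(−1)^0/∏(0,0,1,3,4,0)! = 1/144  (running 1/144)
⟨..|..⟩ = √(12960)·(1/144) = +0.790569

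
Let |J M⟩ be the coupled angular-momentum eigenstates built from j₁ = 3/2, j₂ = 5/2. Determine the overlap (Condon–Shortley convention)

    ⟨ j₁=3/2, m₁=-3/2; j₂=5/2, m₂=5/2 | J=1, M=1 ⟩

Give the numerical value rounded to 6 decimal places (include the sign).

-0.707107  (= −√(1/2))

j₁+j₂−J=3  J+j₁−j₂=0  J−j₁+j₂=2  j₁+j₂+J+1=6
(j₁±m₁, j₂±m₂, J±M) = (0,3,5,0,2,0)
P² = 72
sum k=3..3:
  [3] −1/12 = -1/12
S = -1/12
C² = P²·S² = 1/2 ; C = -0.707107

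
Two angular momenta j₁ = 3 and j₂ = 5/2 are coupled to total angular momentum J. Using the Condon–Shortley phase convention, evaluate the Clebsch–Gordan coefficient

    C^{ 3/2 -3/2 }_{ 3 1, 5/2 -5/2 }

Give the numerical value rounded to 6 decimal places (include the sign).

triangle: 4!*2!*1!/8! = 48/40320
(j±m)!: 4!*2!*0!*5!*0!*3! = 34560
prefactor² = (2J+1)*Δ*N² = 1152/7
  k=0: +1/(0!*4!*2!*0!*0!*1!) = 1/48
Σ = 1/48  ⇒  CG² = 1152/7*1/48² = 1/14
CG = +√(1/14) = +0.267261

+0.267261  (= +√(1/14))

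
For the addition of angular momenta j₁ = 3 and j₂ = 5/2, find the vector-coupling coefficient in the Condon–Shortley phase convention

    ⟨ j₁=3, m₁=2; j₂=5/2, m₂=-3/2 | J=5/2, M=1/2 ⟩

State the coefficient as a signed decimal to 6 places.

√[6·3!3!2!/9! · 5!1!1!4!3!2!] = √(288/7)
  +(−1)^0/∏(0,3,1,1,2,1)! = 1/12  (running 1/12)
  +(−1)^1/∏(1,2,0,0,3,2)! = -1/24  (running 1/24)
⟨..|..⟩ = √(288/7)·(1/24) = +0.267261

+0.267261  (= +√(1/14))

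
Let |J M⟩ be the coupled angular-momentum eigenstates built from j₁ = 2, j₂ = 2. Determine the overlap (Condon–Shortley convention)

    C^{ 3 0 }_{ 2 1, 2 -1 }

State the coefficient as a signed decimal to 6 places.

√[7·1!3!3!/8! · 3!1!1!3!3!3!] = √(81/10)
  +(−1)^0/∏(0,1,1,1,2,2)! = 1/4  (running 1/4)
  +(−1)^1/∏(1,0,0,0,3,3)! = -1/36  (running 2/9)
⟨..|..⟩ = √(81/10)·(2/9) = +0.632456

+√(2/5) = +0.632456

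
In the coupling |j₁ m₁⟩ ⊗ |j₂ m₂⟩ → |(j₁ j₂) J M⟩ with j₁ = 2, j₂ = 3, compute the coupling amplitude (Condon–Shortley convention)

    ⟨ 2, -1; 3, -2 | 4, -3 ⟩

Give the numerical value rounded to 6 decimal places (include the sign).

√[9·1!3!5!/10! · 1!3!1!5!1!7!] = √(6480)
  +(−1)^0/∏(0,1,3,1,0,4)! = 1/144  (running 1/144)
  +(−1)^1/∏(1,0,2,0,1,5)! = -1/240  (running 1/360)
⟨..|..⟩ = √(6480)·(1/360) = +0.223607

+0.223607  (= +√(1/20))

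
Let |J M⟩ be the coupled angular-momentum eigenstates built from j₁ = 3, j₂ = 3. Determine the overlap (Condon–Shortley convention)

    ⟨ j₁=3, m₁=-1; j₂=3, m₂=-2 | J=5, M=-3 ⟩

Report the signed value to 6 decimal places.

+0.408248  (= +√(1/6))

triangle: 1!·5!·5!/12! = 14400/479001600
(j±m)!: 2!·4!·1!·5!·2!·8! = 464486400
prefactor² = (2J+1)·Δ·N² = 153600
  k=0: +1/(0!·1!·4!·1!·1!·4!) = 1/576
  k=1: −1/(1!·0!·3!·0!·2!·5!) = -1/1440
Σ = 1/960  ⇒  CG² = 153600·1/960² = 1/6
CG = +√(1/6) = +0.408248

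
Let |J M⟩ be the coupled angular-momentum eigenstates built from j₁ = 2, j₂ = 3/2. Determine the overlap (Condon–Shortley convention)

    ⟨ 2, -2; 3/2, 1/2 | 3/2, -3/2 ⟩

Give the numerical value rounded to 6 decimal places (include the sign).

j₁+j₂−J=2  J+j₁−j₂=2  J−j₁+j₂=1  j₁+j₂+J+1=6
(j₁±m₁, j₂±m₂, J±M) = (0,4,2,1,0,3)
P² = 32/5
sum k=2..2:
  [2] +1/4 = 1/4
S = 1/4
C² = P²·S² = 2/5 ; C = +0.632456

+√(2/5) = +0.632456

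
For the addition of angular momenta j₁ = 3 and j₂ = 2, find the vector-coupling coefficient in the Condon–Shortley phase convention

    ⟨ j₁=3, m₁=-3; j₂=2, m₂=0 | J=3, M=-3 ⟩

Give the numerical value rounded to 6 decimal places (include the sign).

√[7·2!4!2!/9! · 0!6!2!2!0!6!] = √(3840)
  +(−1)^2/∏(2,0,4,0,0,2)! = 1/96  (running 1/96)
⟨..|..⟩ = √(3840)·(1/96) = +0.645497

+√(5/12) ≈ +0.645497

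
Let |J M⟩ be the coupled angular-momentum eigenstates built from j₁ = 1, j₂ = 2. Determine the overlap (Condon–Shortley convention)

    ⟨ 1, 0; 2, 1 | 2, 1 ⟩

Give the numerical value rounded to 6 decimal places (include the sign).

triangle: 1!×1!×3!/6! = 6/720
(j±m)!: 1!×1!×3!×1!×3!×1! = 36
prefactor² = (2J+1)×Δ×N² = 3/2
  k=0: +1/(0!×1!×1!×3!×0!×0!) = 1/6
  k=1: −1/(1!×0!×0!×2!×1!×1!) = -1/2
Σ = -1/3  ⇒  CG² = 3/2×(-1/3)² = 1/6
CG = −√(1/6) = -0.408248

−√(1/6) ≈ -0.408248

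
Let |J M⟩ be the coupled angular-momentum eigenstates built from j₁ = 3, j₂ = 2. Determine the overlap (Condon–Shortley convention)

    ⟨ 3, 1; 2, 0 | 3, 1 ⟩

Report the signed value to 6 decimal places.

√[7·2!4!2!/9! · 4!2!2!2!4!2!] = √(256/15)
  +(−1)^0/∏(0,2,2,2,2,0)! = 1/16  (running 1/16)
  +(−1)^1/∏(1,1,1,1,3,1)! = -1/6  (running -5/48)
  +(−1)^2/∏(2,0,0,0,4,2)! = 1/96  (running -3/32)
⟨..|..⟩ = √(256/15)·(-3/32) = -0.387298

−√(3/20) ≈ -0.387298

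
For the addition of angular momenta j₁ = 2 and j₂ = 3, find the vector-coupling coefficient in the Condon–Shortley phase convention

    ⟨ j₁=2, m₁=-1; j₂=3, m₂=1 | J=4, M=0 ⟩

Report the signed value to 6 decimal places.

j₁+j₂−J=1  J+j₁−j₂=3  J−j₁+j₂=5  j₁+j₂+J+1=10
(j₁±m₁, j₂±m₂, J±M) = (1,3,4,2,4,4)
P² = 10368/35
sum k=0..1:
  [0] +1/144 = 1/144
  [1] −1/24 = -1/24
S = -5/144
C² = P²·S² = 5/14 ; C = -0.597614

−√(5/14) ≈ -0.597614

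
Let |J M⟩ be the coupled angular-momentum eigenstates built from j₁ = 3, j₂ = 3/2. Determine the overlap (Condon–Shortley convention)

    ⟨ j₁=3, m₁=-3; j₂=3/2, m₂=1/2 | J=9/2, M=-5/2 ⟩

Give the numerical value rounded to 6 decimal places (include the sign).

triangle: 0!*6!*3!/10! = 4320/3628800
(j±m)!: 0!*6!*2!*1!*2!*7! = 14515200
prefactor² = (2J+1)*Δ*N² = 172800
  k=0: +1/(0!*0!*6!*2!*0!*1!) = 1/1440
Σ = 1/1440  ⇒  CG² = 172800*1/1440² = 1/12
CG = +√(1/12) = +0.288675

+0.288675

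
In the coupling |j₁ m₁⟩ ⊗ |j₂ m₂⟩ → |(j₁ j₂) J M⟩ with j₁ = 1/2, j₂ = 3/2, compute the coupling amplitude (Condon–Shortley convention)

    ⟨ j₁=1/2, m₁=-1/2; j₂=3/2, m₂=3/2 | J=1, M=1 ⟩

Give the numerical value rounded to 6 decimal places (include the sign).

-0.866025

√[3·1!0!2!/4! · 0!1!3!0!2!0!] = √(3)
  +(−1)^1/∏(1,0,0,2,0,0)! = -1/2  (running -1/2)
⟨..|..⟩ = √(3)·(-1/2) = -0.866025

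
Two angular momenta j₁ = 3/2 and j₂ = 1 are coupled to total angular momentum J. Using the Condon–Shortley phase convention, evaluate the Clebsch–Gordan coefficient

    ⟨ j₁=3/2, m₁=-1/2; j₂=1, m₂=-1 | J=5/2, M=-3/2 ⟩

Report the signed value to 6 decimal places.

triangle: 0!×3!×2!/6! = 12/720
(j±m)!: 1!×2!×0!×2!×1!×4! = 96
prefactor² = (2J+1)×Δ×N² = 48/5
  k=0: +1/(0!×0!×2!×0!×1!×2!) = 1/4
Σ = 1/4  ⇒  CG² = 48/5×1/4² = 3/5
CG = +√(3/5) = +0.774597

+√(3/5) ≈ +0.774597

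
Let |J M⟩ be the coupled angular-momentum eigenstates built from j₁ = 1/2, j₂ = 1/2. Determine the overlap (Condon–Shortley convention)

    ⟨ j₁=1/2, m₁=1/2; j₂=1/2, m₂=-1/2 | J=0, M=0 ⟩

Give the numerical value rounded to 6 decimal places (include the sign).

+√(1/2) = +0.707107

j₁+j₂−J=1  J+j₁−j₂=0  J−j₁+j₂=0  j₁+j₂+J+1=2
(j₁±m₁, j₂±m₂, J±M) = (1,0,0,1,0,0)
P² = 1/2
sum k=0..0:
  [0] +1/1 = 1
S = 1
C² = P²·S² = 1/2 ; C = +0.707107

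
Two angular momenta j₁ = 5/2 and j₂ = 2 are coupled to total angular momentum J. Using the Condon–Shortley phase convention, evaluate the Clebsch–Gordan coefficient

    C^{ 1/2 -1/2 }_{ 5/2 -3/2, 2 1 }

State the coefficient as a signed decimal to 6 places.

triangle: 4!×1!×0!/6! = 24/720
(j±m)!: 1!×4!×3!×1!×0!×1! = 144
prefactor² = (2J+1)×Δ×N² = 48/5
  k=3: −1/(3!×1!×1!×0!×0!×0!) = -1/6
Σ = -1/6  ⇒  CG² = 48/5×(-1/6)² = 4/15
CG = −√(4/15) = -0.516398

−√(4/15) ≈ -0.516398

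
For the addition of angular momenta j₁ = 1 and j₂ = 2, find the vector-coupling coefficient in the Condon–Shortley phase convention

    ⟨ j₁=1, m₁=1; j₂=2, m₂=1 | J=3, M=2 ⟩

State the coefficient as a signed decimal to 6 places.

+√(2/3) ≈ +0.816497

√[7·0!2!4!/7! · 2!0!3!1!5!1!] = √(96)
  +(−1)^0/∏(0,0,0,3,2,1)! = 1/12  (running 1/12)
⟨..|..⟩ = √(96)·(1/12) = +0.816497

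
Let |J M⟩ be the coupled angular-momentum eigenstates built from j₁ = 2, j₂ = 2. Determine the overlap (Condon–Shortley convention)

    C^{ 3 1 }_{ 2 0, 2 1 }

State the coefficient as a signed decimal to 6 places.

√[7·1!3!3!/8! · 2!2!3!1!4!2!] = √(36/5)
  +(−1)^0/∏(0,1,2,3,1,0)! = 1/12  (running 1/12)
  +(−1)^1/∏(1,0,1,2,2,1)! = -1/4  (running -1/6)
⟨..|..⟩ = √(36/5)·(-1/6) = -0.447214

-0.447214  (= −√(1/5))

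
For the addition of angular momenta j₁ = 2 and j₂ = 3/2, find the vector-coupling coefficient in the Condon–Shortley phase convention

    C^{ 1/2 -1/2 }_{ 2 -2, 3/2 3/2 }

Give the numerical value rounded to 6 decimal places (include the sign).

j₁+j₂−J=3  J+j₁−j₂=1  J−j₁+j₂=0  j₁+j₂+J+1=5
(j₁±m₁, j₂±m₂, J±M) = (0,4,3,0,0,1)
P² = 72/5
sum k=3..3:
  [3] −1/6 = -1/6
S = -1/6
C² = P²·S² = 2/5 ; C = -0.632456

−√(2/5) = -0.632456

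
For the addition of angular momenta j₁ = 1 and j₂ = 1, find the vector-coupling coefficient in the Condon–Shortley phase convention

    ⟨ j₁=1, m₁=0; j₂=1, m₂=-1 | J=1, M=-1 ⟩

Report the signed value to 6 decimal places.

+0.707107

√[3·1!1!1!/4! · 1!1!0!2!0!2!] = √(1/2)
  +(−1)^0/∏(0,1,1,0,0,1)! = 1  (running 1)
⟨..|..⟩ = √(1/2)·(1) = +0.707107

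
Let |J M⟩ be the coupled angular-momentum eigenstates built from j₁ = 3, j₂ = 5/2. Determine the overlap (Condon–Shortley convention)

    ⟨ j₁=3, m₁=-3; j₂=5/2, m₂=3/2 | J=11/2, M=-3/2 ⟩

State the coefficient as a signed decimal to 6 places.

+√(1/66) = +0.123091

triangle: 0!·6!·5!/12! = 86400/479001600
(j±m)!: 0!·6!·4!·1!·4!·7! = 2090188800
prefactor² = (2J+1)·Δ·N² = 49766400/11
  k=0: +1/(0!·0!·6!·4!·0!·1!) = 1/17280
Σ = 1/17280  ⇒  CG² = 49766400/11·1/17280² = 1/66
CG = +√(1/66) = +0.123091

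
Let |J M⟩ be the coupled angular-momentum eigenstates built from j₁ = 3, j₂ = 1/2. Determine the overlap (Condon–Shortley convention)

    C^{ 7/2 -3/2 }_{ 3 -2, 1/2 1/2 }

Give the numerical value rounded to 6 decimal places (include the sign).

+√(2/7) ≈ +0.534522

triangle: 0!×6!×1!/8! = 720/40320
(j±m)!: 1!×5!×1!×0!×2!×5! = 28800
prefactor² = (2J+1)×Δ×N² = 28800/7
  k=0: +1/(0!×0!×5!×1!×1!×0!) = 1/120
Σ = 1/120  ⇒  CG² = 28800/7×1/120² = 2/7
CG = +√(2/7) = +0.534522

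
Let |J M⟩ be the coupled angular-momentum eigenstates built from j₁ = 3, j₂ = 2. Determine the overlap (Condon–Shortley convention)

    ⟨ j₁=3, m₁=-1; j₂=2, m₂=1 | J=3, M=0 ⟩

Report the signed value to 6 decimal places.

+√(1/30) ≈ +0.182574

j₁+j₂−J=2  J+j₁−j₂=4  J−j₁+j₂=2  j₁+j₂+J+1=9
(j₁±m₁, j₂±m₂, J±M) = (2,4,3,1,3,3)
P² = 96/5
sum k=1..2:
  [1] −1/12 = -1/12
  [2] +1/8 = 1/8
S = 1/24
C² = P²·S² = 1/30 ; C = +0.182574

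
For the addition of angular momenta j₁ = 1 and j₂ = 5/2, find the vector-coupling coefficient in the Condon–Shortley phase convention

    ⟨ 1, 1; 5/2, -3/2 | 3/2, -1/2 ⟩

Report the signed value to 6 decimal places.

√[4·2!0!3!/6! · 2!0!1!4!1!2!] = √(32/5)
  +(−1)^0/∏(0,2,0,1,0,2)! = 1/4  (running 1/4)
⟨..|..⟩ = √(32/5)·(1/4) = +0.632456

+√(2/5) = +0.632456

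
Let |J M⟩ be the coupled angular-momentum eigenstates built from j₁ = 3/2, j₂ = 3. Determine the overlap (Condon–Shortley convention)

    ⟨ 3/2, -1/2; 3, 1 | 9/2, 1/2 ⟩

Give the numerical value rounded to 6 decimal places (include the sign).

+√(5/14) = +0.597614

triangle: 0!*3!*6!/10! = 4320/3628800
(j±m)!: 1!*2!*4!*2!*5!*4! = 276480
prefactor² = (2J+1)*Δ*N² = 23040/7
  k=0: +1/(0!*0!*2!*4!*1!*2!) = 1/96
Σ = 1/96  ⇒  CG² = 23040/7*1/96² = 5/14
CG = +√(5/14) = +0.597614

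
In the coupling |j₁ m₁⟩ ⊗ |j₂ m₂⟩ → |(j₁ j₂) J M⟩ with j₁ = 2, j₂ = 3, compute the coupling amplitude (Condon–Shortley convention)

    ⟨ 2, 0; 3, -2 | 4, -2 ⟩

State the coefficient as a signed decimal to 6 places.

√[9·1!3!5!/10! · 2!2!1!5!2!6!] = √(8640/7)
  +(−1)^0/∏(0,1,2,1,1,4)! = 1/48  (running 1/48)
  +(−1)^1/∏(1,0,1,0,2,5)! = -1/240  (running 1/60)
⟨..|..⟩ = √(8640/7)·(1/60) = +0.585540

+0.585540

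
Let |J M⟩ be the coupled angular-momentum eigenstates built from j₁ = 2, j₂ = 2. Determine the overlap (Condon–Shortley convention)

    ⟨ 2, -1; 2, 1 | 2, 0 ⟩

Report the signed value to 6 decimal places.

j₁+j₂−J=2  J+j₁−j₂=2  J−j₁+j₂=2  j₁+j₂+J+1=7
(j₁±m₁, j₂±m₂, J±M) = (1,3,3,1,2,2)
P² = 8/7
sum k=1..2:
  [1] −1/4 = -1/4
  [2] +1/2 = 1/2
S = 1/4
C² = P²·S² = 1/14 ; C = +0.267261

+√(1/14) = +0.267261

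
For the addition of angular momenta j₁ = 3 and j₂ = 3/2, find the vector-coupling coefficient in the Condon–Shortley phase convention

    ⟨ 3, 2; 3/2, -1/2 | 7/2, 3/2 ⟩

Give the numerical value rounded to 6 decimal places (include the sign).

√[8·1!5!2!/9! · 5!1!1!2!5!2!] = √(6400/21)
  +(−1)^0/∏(0,1,1,1,4,1)! = 1/24  (running 1/24)
  +(−1)^1/∏(1,0,0,0,5,2)! = -1/240  (running 3/80)
⟨..|..⟩ = √(6400/21)·(3/80) = +0.654654

+√(3/7) ≈ +0.654654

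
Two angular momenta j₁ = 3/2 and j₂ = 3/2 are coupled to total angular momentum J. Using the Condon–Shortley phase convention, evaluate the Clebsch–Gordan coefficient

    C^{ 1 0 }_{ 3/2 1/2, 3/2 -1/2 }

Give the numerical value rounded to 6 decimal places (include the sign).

-0.223607

√[3·2!1!1!/5! · 2!1!1!2!1!1!] = √(1/5)
  +(−1)^0/∏(0,2,1,1,0,0)! = 1/2  (running 1/2)
  +(−1)^1/∏(1,1,0,0,1,1)! = -1  (running -1/2)
⟨..|..⟩ = √(1/5)·(-1/2) = -0.223607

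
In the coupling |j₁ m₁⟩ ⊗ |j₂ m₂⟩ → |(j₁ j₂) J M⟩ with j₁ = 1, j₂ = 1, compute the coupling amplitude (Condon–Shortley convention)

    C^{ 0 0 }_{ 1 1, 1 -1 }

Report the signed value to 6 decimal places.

√[1·2!0!0!/3! · 2!0!0!2!0!0!] = √(4/3)
  +(−1)^0/∏(0,2,0,0,0,0)! = 1/2  (running 1/2)
⟨..|..⟩ = √(4/3)·(1/2) = +0.577350

+√(1/3) ≈ +0.577350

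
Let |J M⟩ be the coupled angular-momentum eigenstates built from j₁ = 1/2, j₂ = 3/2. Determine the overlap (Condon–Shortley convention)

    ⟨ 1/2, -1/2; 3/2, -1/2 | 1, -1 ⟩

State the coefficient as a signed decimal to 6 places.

j₁+j₂−J=1  J+j₁−j₂=0  J−j₁+j₂=2  j₁+j₂+J+1=4
(j₁±m₁, j₂±m₂, J±M) = (0,1,1,2,0,2)
P² = 1
sum k=1..1:
  [1] −1/2 = -1/2
S = -1/2
C² = P²·S² = 1/4 ; C = -0.500000

-0.500000  (= −√(1/4))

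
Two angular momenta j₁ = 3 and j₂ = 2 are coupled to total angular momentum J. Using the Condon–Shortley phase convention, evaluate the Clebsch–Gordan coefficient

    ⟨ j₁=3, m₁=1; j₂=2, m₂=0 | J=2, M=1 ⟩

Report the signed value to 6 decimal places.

-0.377964

j₁+j₂−J=3  J+j₁−j₂=3  J−j₁+j₂=1  j₁+j₂+J+1=8
(j₁±m₁, j₂±m₂, J±M) = (4,2,2,2,3,1)
P² = 36/7
sum k=1..2:
  [1] −1/4 = -1/4
  [2] +1/12 = 1/12
S = -1/6
C² = P²·S² = 1/7 ; C = -0.377964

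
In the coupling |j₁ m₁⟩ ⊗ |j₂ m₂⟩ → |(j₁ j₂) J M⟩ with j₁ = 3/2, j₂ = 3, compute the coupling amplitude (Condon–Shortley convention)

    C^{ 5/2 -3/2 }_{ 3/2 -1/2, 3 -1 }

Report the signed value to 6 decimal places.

-0.591608

√[6·2!1!4!/8! · 1!2!2!4!1!4!] = √(576/35)
  +(−1)^1/∏(1,1,1,1,0,3)! = -1/6  (running -1/6)
  +(−1)^2/∏(2,0,0,0,1,4)! = 1/48  (running -7/48)
⟨..|..⟩ = √(576/35)·(-7/48) = -0.591608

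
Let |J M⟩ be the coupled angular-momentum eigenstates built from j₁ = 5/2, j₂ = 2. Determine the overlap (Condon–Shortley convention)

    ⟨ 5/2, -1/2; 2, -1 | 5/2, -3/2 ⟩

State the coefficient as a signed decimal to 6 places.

j₁+j₂−J=2  J+j₁−j₂=3  J−j₁+j₂=2  j₁+j₂+J+1=8
(j₁±m₁, j₂±m₂, J±M) = (2,3,1,3,1,4)
P² = 216/35
sum k=0..1:
  [0] +1/12 = 1/12
  [1] −1/4 = -1/4
S = -1/6
C² = P²·S² = 6/35 ; C = -0.414039

−√(6/35) = -0.414039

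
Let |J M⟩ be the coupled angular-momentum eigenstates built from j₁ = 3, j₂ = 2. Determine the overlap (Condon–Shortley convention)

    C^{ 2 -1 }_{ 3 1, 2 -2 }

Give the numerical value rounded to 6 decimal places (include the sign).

j₁+j₂−J=3  J+j₁−j₂=3  J−j₁+j₂=1  j₁+j₂+J+1=8
(j₁±m₁, j₂±m₂, J±M) = (4,2,0,4,1,3)
P² = 216/7
sum k=0..0:
  [0] +1/12 = 1/12
S = 1/12
C² = P²·S² = 3/14 ; C = +0.462910

+√(3/14) ≈ +0.462910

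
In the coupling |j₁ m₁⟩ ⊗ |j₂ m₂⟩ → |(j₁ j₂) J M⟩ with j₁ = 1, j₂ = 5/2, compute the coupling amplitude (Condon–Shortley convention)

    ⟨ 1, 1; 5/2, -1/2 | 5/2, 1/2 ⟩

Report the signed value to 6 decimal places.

+0.717137

triangle: 1!×1!×4!/7! = 24/5040
(j±m)!: 2!×0!×2!×3!×3!×2! = 288
prefactor² = (2J+1)×Δ×N² = 288/35
  k=0: +1/(0!×1!×0!×2!×1!×2!) = 1/4
Σ = 1/4  ⇒  CG² = 288/35×1/4² = 18/35
CG = +√(18/35) = +0.717137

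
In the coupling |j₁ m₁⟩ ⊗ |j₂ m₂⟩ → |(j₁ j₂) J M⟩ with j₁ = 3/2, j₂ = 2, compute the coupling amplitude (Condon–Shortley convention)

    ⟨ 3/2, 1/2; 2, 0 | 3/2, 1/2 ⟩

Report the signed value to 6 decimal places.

-0.447214

triangle: 2!×1!×2!/6! = 4/720
(j±m)!: 2!×1!×2!×2!×2!×1! = 16
prefactor² = (2J+1)×Δ×N² = 16/45
  k=0: +1/(0!×2!×1!×2!×0!×0!) = 1/4
  k=1: −1/(1!×1!×0!×1!×1!×1!) = -1
Σ = -3/4  ⇒  CG² = 16/45×(-3/4)² = 1/5
CG = −√(1/5) = -0.447214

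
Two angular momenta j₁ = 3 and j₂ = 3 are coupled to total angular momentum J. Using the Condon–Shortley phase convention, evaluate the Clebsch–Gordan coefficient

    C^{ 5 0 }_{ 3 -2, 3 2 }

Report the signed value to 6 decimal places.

√[11·1!5!5!/12! · 1!5!5!1!5!5!] = √(480000/7)
  +(−1)^0/∏(0,1,5,5,0,0)! = 1/14400  (running 1/14400)
  +(−1)^1/∏(1,0,4,4,1,1)! = -1/576  (running -1/600)
⟨..|..⟩ = √(480000/7)·(-1/600) = -0.436436

-0.436436  (= −√(4/21))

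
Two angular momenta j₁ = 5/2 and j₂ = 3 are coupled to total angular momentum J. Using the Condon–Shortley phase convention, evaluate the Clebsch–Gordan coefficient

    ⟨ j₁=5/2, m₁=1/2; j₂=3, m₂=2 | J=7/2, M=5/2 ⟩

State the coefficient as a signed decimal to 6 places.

√[8·2!3!4!/10! · 3!2!5!1!6!1!] = √(4608/7)
  +(−1)^1/∏(1,1,1,4,2,0)! = -1/48  (running -1/48)
  +(−1)^2/∏(2,0,0,3,3,1)! = 1/72  (running -1/144)
⟨..|..⟩ = √(4608/7)·(-1/144) = -0.178174

-0.178174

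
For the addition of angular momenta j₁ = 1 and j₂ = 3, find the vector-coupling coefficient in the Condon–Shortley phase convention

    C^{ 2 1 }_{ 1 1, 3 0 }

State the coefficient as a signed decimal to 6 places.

+0.377964

√[5·2!0!4!/7! · 2!0!3!3!3!1!] = √(144/7)
  +(−1)^0/∏(0,2,0,3,0,1)! = 1/12  (running 1/12)
⟨..|..⟩ = √(144/7)·(1/12) = +0.377964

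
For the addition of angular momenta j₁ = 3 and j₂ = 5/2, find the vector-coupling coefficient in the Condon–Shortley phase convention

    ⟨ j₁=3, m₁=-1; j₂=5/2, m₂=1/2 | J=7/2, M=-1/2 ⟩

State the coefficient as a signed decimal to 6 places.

triangle: 2!·4!·3!/10! = 288/3628800
(j±m)!: 2!·4!·3!·2!·3!·4! = 82944
prefactor² = (2J+1)·Δ·N² = 9216/175
  k=0: +1/(0!·2!·4!·3!·0!·0!) = 1/288
  k=1: −1/(1!·1!·3!·2!·1!·1!) = -1/12
  k=2: +1/(2!·0!·2!·1!·2!·2!) = 1/16
Σ = -5/288  ⇒  CG² = 9216/175·(-5/288)² = 1/63
CG = −√(1/63) = -0.125988

−√(1/63) ≈ -0.125988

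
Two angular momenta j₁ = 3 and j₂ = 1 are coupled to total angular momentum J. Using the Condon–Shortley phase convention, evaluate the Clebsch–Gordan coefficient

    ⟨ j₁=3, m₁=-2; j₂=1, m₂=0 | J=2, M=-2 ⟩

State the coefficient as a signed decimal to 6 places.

−√(5/21) = -0.487950

triangle: 2!×4!×0!/7! = 48/5040
(j±m)!: 1!×5!×1!×1!×0!×4! = 2880
prefactor² = (2J+1)×Δ×N² = 960/7
  k=1: −1/(1!×1!×4!×0!×0!×0!) = -1/24
Σ = -1/24  ⇒  CG² = 960/7×(-1/24)² = 5/21
CG = −√(5/21) = -0.487950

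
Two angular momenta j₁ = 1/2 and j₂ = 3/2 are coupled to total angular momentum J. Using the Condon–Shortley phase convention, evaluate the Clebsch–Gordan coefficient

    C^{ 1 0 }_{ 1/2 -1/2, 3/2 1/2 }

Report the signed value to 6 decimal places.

-0.707107

triangle: 1!*0!*2!/4! = 2/24
(j±m)!: 0!*1!*2!*1!*1!*1! = 2
prefactor² = (2J+1)*Δ*N² = 1/2
  k=1: −1/(1!*0!*0!*1!*0!*1!) = -1
Σ = -1  ⇒  CG² = 1/2*(-1)² = 1/2
CG = −√(1/2) = -0.707107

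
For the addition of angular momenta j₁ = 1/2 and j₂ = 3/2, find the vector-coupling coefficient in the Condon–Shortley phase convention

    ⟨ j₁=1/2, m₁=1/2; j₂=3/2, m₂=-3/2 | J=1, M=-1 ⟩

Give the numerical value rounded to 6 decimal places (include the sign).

+0.866025  (= +√(3/4))

√[3·1!0!2!/4! · 1!0!0!3!0!2!] = √(3)
  +(−1)^0/∏(0,1,0,0,0,2)! = 1/2  (running 1/2)
⟨..|..⟩ = √(3)·(1/2) = +0.866025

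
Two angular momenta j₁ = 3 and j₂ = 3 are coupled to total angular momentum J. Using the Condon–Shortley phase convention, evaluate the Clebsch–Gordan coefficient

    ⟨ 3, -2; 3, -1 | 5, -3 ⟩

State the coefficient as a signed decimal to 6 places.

√[11·1!5!5!/12! · 1!5!2!4!2!8!] = √(153600)
  +(−1)^0/∏(0,1,5,2,0,3)! = 1/1440  (running 1/1440)
  +(−1)^1/∏(1,0,4,1,1,4)! = -1/576  (running -1/960)
⟨..|..⟩ = √(153600)·(-1/960) = -0.408248

−√(1/6) = -0.408248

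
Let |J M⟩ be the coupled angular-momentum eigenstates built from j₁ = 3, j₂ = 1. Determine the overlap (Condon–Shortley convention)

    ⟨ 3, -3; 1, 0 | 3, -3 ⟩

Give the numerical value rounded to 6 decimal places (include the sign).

√[7·1!5!1!/8! · 0!6!1!1!0!6!] = √(10800)
  +(−1)^1/∏(1,0,5,0,0,1)! = -1/120  (running -1/120)
⟨..|..⟩ = √(10800)·(-1/120) = -0.866025

−√(3/4) ≈ -0.866025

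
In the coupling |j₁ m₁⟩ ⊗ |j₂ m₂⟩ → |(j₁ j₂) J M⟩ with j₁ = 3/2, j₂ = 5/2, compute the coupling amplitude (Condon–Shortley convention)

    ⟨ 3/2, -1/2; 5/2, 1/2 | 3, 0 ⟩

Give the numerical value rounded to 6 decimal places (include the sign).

√[7·1!2!4!/8! · 1!2!3!2!3!3!] = √(36/5)
  +(−1)^0/∏(0,1,2,3,0,1)! = 1/12  (running 1/12)
  +(−1)^1/∏(1,0,1,2,1,2)! = -1/4  (running -1/6)
⟨..|..⟩ = √(36/5)·(-1/6) = -0.447214

-0.447214  (= −√(1/5))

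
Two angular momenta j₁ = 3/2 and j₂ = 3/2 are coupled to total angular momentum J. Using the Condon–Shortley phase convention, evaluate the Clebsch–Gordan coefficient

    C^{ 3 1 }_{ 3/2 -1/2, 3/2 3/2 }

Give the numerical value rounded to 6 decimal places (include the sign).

+√(1/5) ≈ +0.447214

√[7·0!3!3!/7! · 1!2!3!0!4!2!] = √(144/5)
  +(−1)^0/∏(0,0,2,3,1,0)! = 1/12  (running 1/12)
⟨..|..⟩ = √(144/5)·(1/12) = +0.447214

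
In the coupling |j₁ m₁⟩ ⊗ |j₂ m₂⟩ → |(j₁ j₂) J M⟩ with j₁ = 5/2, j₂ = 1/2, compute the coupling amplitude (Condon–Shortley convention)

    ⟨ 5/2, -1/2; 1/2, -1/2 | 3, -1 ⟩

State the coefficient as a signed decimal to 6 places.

+√(2/3) ≈ +0.816497

triangle: 0!·5!·1!/7! = 120/5040
(j±m)!: 2!·3!·0!·1!·2!·4! = 576
prefactor² = (2J+1)·Δ·N² = 96
  k=0: +1/(0!·0!·3!·0!·2!·1!) = 1/12
Σ = 1/12  ⇒  CG² = 96·1/12² = 2/3
CG = +√(2/3) = +0.816497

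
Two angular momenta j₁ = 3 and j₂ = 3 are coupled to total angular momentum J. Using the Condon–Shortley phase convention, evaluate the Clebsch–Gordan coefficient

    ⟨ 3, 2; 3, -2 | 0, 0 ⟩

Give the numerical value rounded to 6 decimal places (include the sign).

-0.377964  (= −√(1/7))

j₁+j₂−J=6  J+j₁−j₂=0  J−j₁+j₂=0  j₁+j₂+J+1=7
(j₁±m₁, j₂±m₂, J±M) = (5,1,1,5,0,0)
P² = 14400/7
sum k=1..1:
  [1] −1/120 = -1/120
S = -1/120
C² = P²·S² = 1/7 ; C = -0.377964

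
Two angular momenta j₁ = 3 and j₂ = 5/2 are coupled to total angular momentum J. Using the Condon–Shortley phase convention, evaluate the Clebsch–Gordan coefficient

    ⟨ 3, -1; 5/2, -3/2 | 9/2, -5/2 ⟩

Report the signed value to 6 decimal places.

+0.317821

triangle: 1!·5!·4!/11! = 2880/39916800
(j±m)!: 2!·4!·1!·4!·2!·7! = 11612160
prefactor² = (2J+1)·Δ·N² = 92160/11
  k=0: +1/(0!·1!·4!·1!·1!·3!) = 1/144
  k=1: −1/(1!·0!·3!·0!·2!·4!) = -1/288
Σ = 1/288  ⇒  CG² = 92160/11·1/288² = 10/99
CG = +√(10/99) = +0.317821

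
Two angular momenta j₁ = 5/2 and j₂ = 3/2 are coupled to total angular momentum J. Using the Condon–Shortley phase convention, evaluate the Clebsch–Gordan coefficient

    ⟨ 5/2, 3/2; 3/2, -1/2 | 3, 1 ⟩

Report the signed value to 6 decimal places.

+0.639010

j₁+j₂−J=1  J+j₁−j₂=4  J−j₁+j₂=2  j₁+j₂+J+1=8
(j₁±m₁, j₂±m₂, J±M) = (4,1,1,2,4,2)
P² = 96/5
sum k=0..1:
  [0] +1/6 = 1/6
  [1] −1/48 = -1/48
S = 7/48
C² = P²·S² = 49/120 ; C = +0.639010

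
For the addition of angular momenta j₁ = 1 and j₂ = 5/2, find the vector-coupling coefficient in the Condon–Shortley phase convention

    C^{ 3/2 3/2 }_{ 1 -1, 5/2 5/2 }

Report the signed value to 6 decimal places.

√[4·2!0!3!/6! · 0!2!5!0!3!0!] = √(96)
  +(−1)^2/∏(2,0,0,3,0,0)! = 1/12  (running 1/12)
⟨..|..⟩ = √(96)·(1/12) = +0.816497

+0.816497  (= +√(2/3))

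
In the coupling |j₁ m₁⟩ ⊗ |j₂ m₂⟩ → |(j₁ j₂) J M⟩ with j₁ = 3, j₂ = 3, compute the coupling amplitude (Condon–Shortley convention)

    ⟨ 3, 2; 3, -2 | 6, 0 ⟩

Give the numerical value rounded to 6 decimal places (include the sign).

j₁+j₂−J=0  J+j₁−j₂=6  J−j₁+j₂=6  j₁+j₂+J+1=13
(j₁±m₁, j₂±m₂, J±M) = (5,1,1,5,6,6)
P² = 622080000/77
sum k=0..0:
  [0] +1/14400 = 1/14400
S = 1/14400
C² = P²·S² = 3/77 ; C = +0.197386

+√(3/77) ≈ +0.197386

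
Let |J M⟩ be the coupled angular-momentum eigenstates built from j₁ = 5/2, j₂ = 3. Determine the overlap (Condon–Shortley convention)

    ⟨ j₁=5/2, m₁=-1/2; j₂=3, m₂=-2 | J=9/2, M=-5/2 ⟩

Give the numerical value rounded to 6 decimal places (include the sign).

j₁+j₂−J=1  J+j₁−j₂=4  J−j₁+j₂=5  j₁+j₂+J+1=11
(j₁±m₁, j₂±m₂, J±M) = (2,3,1,5,2,7)
P² = 115200/11
sum k=0..1:
  [0] +1/144 = 1/144
  [1] −1/480 = -1/480
S = 7/1440
C² = P²·S² = 49/198 ; C = +0.497468

+√(49/198) ≈ +0.497468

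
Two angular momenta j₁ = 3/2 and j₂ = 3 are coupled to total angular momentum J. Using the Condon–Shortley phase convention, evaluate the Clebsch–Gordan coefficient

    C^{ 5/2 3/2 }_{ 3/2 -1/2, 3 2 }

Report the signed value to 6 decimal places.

j₁+j₂−J=2  J+j₁−j₂=1  J−j₁+j₂=4  j₁+j₂+J+1=8
(j₁±m₁, j₂±m₂, J±M) = (1,2,5,1,4,1)
P² = 288/7
sum k=1..2:
  [1] −1/24 = -1/24
  [2] +1/12 = 1/12
S = 1/24
C² = P²·S² = 1/14 ; C = +0.267261

+0.267261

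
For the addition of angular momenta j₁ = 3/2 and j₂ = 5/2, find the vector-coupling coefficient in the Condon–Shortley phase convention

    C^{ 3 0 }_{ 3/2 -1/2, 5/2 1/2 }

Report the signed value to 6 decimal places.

√[7·1!2!4!/8! · 1!2!3!2!3!3!] = √(36/5)
  +(−1)^0/∏(0,1,2,3,0,1)! = 1/12  (running 1/12)
  +(−1)^1/∏(1,0,1,2,1,2)! = -1/4  (running -1/6)
⟨..|..⟩ = √(36/5)·(-1/6) = -0.447214

−√(1/5) = -0.447214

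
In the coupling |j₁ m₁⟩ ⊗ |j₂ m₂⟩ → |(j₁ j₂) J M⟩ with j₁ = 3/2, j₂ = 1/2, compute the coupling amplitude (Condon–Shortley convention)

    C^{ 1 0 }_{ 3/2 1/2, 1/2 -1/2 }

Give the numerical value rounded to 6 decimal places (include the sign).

j₁+j₂−J=1  J+j₁−j₂=2  J−j₁+j₂=0  j₁+j₂+J+1=4
(j₁±m₁, j₂±m₂, J±M) = (2,1,0,1,1,1)
P² = 1/2
sum k=0..0:
  [0] +1/1 = 1
S = 1
C² = P²·S² = 1/2 ; C = +0.707107

+√(1/2) = +0.707107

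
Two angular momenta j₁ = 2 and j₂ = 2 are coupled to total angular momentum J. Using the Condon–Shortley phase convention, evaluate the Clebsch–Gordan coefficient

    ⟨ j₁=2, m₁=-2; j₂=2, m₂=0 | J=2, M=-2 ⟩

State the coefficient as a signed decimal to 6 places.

triangle: 2!*2!*2!/7! = 8/5040
(j±m)!: 0!*4!*2!*2!*0!*4! = 2304
prefactor² = (2J+1)*Δ*N² = 128/7
  k=2: +1/(2!*0!*2!*0!*0!*2!) = 1/8
Σ = 1/8  ⇒  CG² = 128/7*1/8² = 2/7
CG = +√(2/7) = +0.534522

+0.534522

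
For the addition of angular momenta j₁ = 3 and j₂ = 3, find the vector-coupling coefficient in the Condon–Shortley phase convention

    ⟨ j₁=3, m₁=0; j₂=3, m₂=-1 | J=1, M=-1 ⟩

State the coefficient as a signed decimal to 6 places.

triangle: 5!*1!*1!/8! = 120/40320
(j±m)!: 3!*3!*2!*4!*0!*2! = 3456
prefactor² = (2J+1)*Δ*N² = 216/7
  k=2: +1/(2!*3!*1!*0!*0!*1!) = 1/12
Σ = 1/12  ⇒  CG² = 216/7*1/12² = 3/14
CG = +√(3/14) = +0.462910

+√(3/14) ≈ +0.462910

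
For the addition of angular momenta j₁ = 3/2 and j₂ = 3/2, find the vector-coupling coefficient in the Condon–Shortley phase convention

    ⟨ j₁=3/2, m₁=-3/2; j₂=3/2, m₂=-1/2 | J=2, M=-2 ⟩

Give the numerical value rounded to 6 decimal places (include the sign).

−√(1/2) ≈ -0.707107

√[5·1!2!2!/6! · 0!3!1!2!0!4!] = √(8)
  +(−1)^1/∏(1,0,2,0,0,2)! = -1/4  (running -1/4)
⟨..|..⟩ = √(8)·(-1/4) = -0.707107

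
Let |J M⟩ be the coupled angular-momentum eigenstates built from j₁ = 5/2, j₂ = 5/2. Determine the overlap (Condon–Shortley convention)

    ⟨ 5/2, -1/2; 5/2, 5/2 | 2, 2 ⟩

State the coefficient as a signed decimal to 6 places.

√[5·3!2!2!/8! · 2!3!5!0!4!0!] = √(720/7)
  +(−1)^3/∏(3,0,0,2,2,0)! = -1/24  (running -1/24)
⟨..|..⟩ = √(720/7)·(-1/24) = -0.422577

-0.422577  (= −√(5/28))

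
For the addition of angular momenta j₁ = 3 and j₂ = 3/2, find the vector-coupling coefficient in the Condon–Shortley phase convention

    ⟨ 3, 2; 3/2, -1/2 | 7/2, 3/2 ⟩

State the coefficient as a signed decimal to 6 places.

+√(3/7) = +0.654654

√[8·1!5!2!/9! · 5!1!1!2!5!2!] = √(6400/21)
  +(−1)^0/∏(0,1,1,1,4,1)! = 1/24  (running 1/24)
  +(−1)^1/∏(1,0,0,0,5,2)! = -1/240  (running 3/80)
⟨..|..⟩ = √(6400/21)·(3/80) = +0.654654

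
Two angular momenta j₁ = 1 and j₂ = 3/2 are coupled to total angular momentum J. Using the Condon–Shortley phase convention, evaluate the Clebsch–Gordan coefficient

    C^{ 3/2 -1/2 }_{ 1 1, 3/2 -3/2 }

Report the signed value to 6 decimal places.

√[4·1!1!2!/5! · 2!0!0!3!1!2!] = √(8/5)
  +(−1)^0/∏(0,1,0,0,1,2)! = 1/2  (running 1/2)
⟨..|..⟩ = √(8/5)·(1/2) = +0.632456

+√(2/5) = +0.632456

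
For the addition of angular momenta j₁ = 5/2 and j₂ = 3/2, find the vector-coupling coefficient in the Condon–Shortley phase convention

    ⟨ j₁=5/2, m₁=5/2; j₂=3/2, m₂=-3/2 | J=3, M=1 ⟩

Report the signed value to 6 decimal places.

+0.353553

triangle: 1!×4!×2!/8! = 48/40320
(j±m)!: 5!×0!×0!×3!×4!×2! = 34560
prefactor² = (2J+1)×Δ×N² = 288
  k=0: +1/(0!×1!×0!×0!×4!×2!) = 1/48
Σ = 1/48  ⇒  CG² = 288×1/48² = 1/8
CG = +√(1/8) = +0.353553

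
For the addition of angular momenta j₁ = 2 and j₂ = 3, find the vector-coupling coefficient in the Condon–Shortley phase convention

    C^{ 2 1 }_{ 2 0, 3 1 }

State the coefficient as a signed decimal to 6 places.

+0.377964  (= +√(1/7))

j₁+j₂−J=3  J+j₁−j₂=1  J−j₁+j₂=3  j₁+j₂+J+1=8
(j₁±m₁, j₂±m₂, J±M) = (2,2,4,2,3,1)
P² = 36/7
sum k=1..2:
  [1] −1/12 = -1/12
  [2] +1/4 = 1/4
S = 1/6
C² = P²·S² = 1/7 ; C = +0.377964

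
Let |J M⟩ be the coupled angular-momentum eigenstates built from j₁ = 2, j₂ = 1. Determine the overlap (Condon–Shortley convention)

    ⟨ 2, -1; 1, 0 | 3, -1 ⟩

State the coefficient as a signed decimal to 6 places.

j₁+j₂−J=0  J+j₁−j₂=4  J−j₁+j₂=2  j₁+j₂+J+1=7
(j₁±m₁, j₂±m₂, J±M) = (1,3,1,1,2,4)
P² = 96/5
sum k=0..0:
  [0] +1/6 = 1/6
S = 1/6
C² = P²·S² = 8/15 ; C = +0.730297

+√(8/15) = +0.730297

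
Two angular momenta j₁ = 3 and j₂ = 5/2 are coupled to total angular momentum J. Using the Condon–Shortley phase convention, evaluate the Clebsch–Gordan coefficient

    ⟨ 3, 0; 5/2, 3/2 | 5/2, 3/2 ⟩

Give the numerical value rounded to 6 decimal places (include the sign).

+√(7/30) = +0.483046

triangle: 3!·3!·2!/9! = 72/362880
(j±m)!: 3!·3!·4!·1!·4!·1! = 20736
prefactor² = (2J+1)·Δ·N² = 864/35
  k=2: +1/(2!·1!·1!·2!·2!·0!) = 1/8
  k=3: −1/(3!·0!·0!·1!·3!·1!) = -1/36
Σ = 7/72  ⇒  CG² = 864/35·7/72² = 7/30
CG = +√(7/30) = +0.483046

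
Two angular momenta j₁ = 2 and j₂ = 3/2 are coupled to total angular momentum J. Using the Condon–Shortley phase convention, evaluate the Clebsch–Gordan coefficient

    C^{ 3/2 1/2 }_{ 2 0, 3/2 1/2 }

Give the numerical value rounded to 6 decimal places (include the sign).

triangle: 2!·2!·1!/6! = 4/720
(j±m)!: 2!·2!·2!·1!·2!·1! = 16
prefactor² = (2J+1)·Δ·N² = 16/45
  k=1: −1/(1!·1!·1!·1!·1!·0!) = -1
  k=2: +1/(2!·0!·0!·0!·2!·1!) = 1/4
Σ = -3/4  ⇒  CG² = 16/45·(-3/4)² = 1/5
CG = −√(1/5) = -0.447214

−√(1/5) ≈ -0.447214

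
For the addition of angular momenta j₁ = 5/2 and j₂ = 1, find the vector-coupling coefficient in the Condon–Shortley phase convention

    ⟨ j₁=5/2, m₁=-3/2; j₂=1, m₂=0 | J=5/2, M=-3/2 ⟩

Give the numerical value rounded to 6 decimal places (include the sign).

−√(9/35) = -0.507093

j₁+j₂−J=1  J+j₁−j₂=4  J−j₁+j₂=1  j₁+j₂+J+1=7
(j₁±m₁, j₂±m₂, J±M) = (1,4,1,1,1,4)
P² = 576/35
sum k=0..1:
  [0] +1/24 = 1/24
  [1] −1/6 = -1/6
S = -1/8
C² = P²·S² = 9/35 ; C = -0.507093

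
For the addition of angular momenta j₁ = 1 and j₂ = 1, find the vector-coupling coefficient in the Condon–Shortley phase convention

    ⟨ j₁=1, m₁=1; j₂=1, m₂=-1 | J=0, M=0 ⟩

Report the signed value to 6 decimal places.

j₁+j₂−J=2  J+j₁−j₂=0  J−j₁+j₂=0  j₁+j₂+J+1=3
(j₁±m₁, j₂±m₂, J±M) = (2,0,0,2,0,0)
P² = 4/3
sum k=0..0:
  [0] +1/2 = 1/2
S = 1/2
C² = P²·S² = 1/3 ; C = +0.577350

+√(1/3) = +0.577350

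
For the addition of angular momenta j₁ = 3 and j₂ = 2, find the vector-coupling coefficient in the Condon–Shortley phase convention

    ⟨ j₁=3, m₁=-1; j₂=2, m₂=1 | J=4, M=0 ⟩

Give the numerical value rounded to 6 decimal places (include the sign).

-0.597614

√[9·1!5!3!/10! · 2!4!3!1!4!4!] = √(10368/35)
  +(−1)^0/∏(0,1,4,3,1,0)! = 1/144  (running 1/144)
  +(−1)^1/∏(1,0,3,2,2,1)! = -1/24  (running -5/144)
⟨..|..⟩ = √(10368/35)·(-5/144) = -0.597614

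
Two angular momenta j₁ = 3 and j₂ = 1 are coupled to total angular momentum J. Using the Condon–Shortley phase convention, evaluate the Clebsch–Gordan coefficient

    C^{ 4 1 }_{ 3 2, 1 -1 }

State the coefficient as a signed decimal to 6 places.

+0.327327  (= +√(3/28))

√[9·0!6!2!/9! · 5!1!0!2!5!3!] = √(43200/7)
  +(−1)^0/∏(0,0,1,0,5,2)! = 1/240  (running 1/240)
⟨..|..⟩ = √(43200/7)·(1/240) = +0.327327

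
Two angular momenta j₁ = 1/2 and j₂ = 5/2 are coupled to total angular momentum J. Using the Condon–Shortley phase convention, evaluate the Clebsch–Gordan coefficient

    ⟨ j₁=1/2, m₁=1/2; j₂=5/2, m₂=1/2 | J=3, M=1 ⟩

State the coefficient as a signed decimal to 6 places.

√[7·0!1!5!/7! · 1!0!3!2!4!2!] = √(96)
  +(−1)^0/∏(0,0,0,3,1,2)! = 1/12  (running 1/12)
⟨..|..⟩ = √(96)·(1/12) = +0.816497

+0.816497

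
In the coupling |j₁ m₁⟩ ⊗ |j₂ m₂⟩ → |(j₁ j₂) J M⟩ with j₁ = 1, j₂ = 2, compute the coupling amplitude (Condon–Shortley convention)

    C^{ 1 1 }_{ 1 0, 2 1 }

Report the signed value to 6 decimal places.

√[3·2!0!2!/5! · 1!1!3!1!2!0!] = √(6/5)
  +(−1)^1/∏(1,1,0,2,0,0)! = -1/2  (running -1/2)
⟨..|..⟩ = √(6/5)·(-1/2) = -0.547723

-0.547723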